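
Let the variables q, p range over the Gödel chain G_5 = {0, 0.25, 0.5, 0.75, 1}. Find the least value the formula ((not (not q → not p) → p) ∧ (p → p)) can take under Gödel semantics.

The minimum is attained at q = 0, p = 0.25:
  not q: Gödel ¬ of 0 = 1 (operand is 0)
  not p: Gödel ¬ of 0.25 = 0 (operand ≠ 0)
  (not q → not p): 1 > 0, so result = 0
  not (not q → not p): Gödel ¬ of 0 = 1 (operand is 0)
  (not (not q → not p) → p): 1 > 0.25, so result = 0.25
  (p → p): 0.25 ≤ 0.25, so result = 1
  ((not (not q → not p) → p) ∧ (p → p)) = min(0.25, 1) = 0.25
Checking all 25 assignments confirms none give a value below 0.25.

0.25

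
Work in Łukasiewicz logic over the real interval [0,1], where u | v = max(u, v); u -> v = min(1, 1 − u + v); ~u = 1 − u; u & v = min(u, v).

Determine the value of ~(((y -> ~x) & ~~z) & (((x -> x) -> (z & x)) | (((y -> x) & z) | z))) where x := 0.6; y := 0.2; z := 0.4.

~x: Łukasiewicz ¬ gives 1 − 0.6 = 0.4
(y -> ~x): min(1, 1 − 0.2 + 0.4) = 1
~z: Łukasiewicz ¬ gives 1 − 0.4 = 0.6
~~z: Łukasiewicz ¬ gives 1 − 0.6 = 0.4
((y -> ~x) & ~~z) = min(1, 0.4) = 0.4
(x -> x): min(1, 1 − 0.6 + 0.6) = 1
(z & x) = min(0.4, 0.6) = 0.4
((x -> x) -> (z & x)): min(1, 1 − 1 + 0.4) = 0.4
(y -> x): min(1, 1 − 0.2 + 0.6) = 1
((y -> x) & z) = min(1, 0.4) = 0.4
(((y -> x) & z) | z) = max(0.4, 0.4) = 0.4
(((x -> x) -> (z & x)) | (((y -> x) & z) | z)) = max(0.4, 0.4) = 0.4
(((y -> ~x) & ~~z) & (((x -> x) -> (z & x)) | (((y -> x) & z) | z))) = min(0.4, 0.4) = 0.4
~(((y -> ~x) & ~~z) & (((x -> x) -> (z & x)) | (((y -> x) & z) | z))): Łukasiewicz ¬ gives 1 − 0.4 = 0.6

0.60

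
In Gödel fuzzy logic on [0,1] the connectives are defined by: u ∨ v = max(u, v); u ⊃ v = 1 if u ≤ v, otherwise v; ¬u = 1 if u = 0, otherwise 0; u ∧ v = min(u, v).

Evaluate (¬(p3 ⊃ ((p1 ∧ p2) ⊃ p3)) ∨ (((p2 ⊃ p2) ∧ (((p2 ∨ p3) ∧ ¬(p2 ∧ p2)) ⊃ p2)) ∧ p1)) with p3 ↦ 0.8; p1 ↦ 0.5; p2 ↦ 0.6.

0.50

(p1 ∧ p2) = min(0.5, 0.6) = 0.5
((p1 ∧ p2) ⊃ p3): 0.5 ≤ 0.8, so result = 1
(p3 ⊃ ((p1 ∧ p2) ⊃ p3)): 0.8 ≤ 1, so result = 1
¬(p3 ⊃ ((p1 ∧ p2) ⊃ p3)): Gödel ¬ of 1 = 0 (operand ≠ 0)
(p2 ⊃ p2): 0.6 ≤ 0.6, so result = 1
(p2 ∨ p3) = max(0.6, 0.8) = 0.8
(p2 ∧ p2) = min(0.6, 0.6) = 0.6
¬(p2 ∧ p2): Gödel ¬ of 0.6 = 0 (operand ≠ 0)
((p2 ∨ p3) ∧ ¬(p2 ∧ p2)) = min(0.8, 0) = 0
(((p2 ∨ p3) ∧ ¬(p2 ∧ p2)) ⊃ p2): 0 ≤ 0.6, so result = 1
((p2 ⊃ p2) ∧ (((p2 ∨ p3) ∧ ¬(p2 ∧ p2)) ⊃ p2)) = min(1, 1) = 1
(((p2 ⊃ p2) ∧ (((p2 ∨ p3) ∧ ¬(p2 ∧ p2)) ⊃ p2)) ∧ p1) = min(1, 0.5) = 0.5
(¬(p3 ⊃ ((p1 ∧ p2) ⊃ p3)) ∨ (((p2 ⊃ p2) ∧ (((p2 ∨ p3) ∧ ¬(p2 ∧ p2)) ⊃ p2)) ∧ p1)) = max(0, 0.5) = 0.5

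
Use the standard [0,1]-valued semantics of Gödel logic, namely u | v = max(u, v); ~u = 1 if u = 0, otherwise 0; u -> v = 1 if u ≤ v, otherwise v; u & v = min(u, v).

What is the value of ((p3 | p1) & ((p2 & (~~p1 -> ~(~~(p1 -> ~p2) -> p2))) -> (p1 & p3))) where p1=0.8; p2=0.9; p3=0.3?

0.80

(p3 | p1) = max(0.3, 0.8) = 0.8
~p1: Gödel ¬ of 0.8 = 0 (operand ≠ 0)
~~p1: Gödel ¬ of 0 = 1 (operand is 0)
~p2: Gödel ¬ of 0.9 = 0 (operand ≠ 0)
(p1 -> ~p2): 0.8 > 0, so result = 0
~(p1 -> ~p2): Gödel ¬ of 0 = 1 (operand is 0)
~~(p1 -> ~p2): Gödel ¬ of 1 = 0 (operand ≠ 0)
(~~(p1 -> ~p2) -> p2): 0 ≤ 0.9, so result = 1
~(~~(p1 -> ~p2) -> p2): Gödel ¬ of 1 = 0 (operand ≠ 0)
(~~p1 -> ~(~~(p1 -> ~p2) -> p2)): 1 > 0, so result = 0
(p2 & (~~p1 -> ~(~~(p1 -> ~p2) -> p2))) = min(0.9, 0) = 0
(p1 & p3) = min(0.8, 0.3) = 0.3
((p2 & (~~p1 -> ~(~~(p1 -> ~p2) -> p2))) -> (p1 & p3)): 0 ≤ 0.3, so result = 1
((p3 | p1) & ((p2 & (~~p1 -> ~(~~(p1 -> ~p2) -> p2))) -> (p1 & p3))) = min(0.8, 1) = 0.8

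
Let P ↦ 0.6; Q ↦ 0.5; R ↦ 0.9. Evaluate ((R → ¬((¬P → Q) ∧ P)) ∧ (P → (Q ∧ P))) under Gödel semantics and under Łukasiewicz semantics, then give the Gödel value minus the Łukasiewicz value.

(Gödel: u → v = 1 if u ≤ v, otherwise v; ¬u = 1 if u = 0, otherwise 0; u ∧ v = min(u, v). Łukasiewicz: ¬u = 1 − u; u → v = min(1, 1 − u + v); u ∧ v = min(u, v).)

-0.50

Gödel evaluation:
  ¬P: Gödel ¬ of 0.6 = 0 (operand ≠ 0)
  (¬P → Q): 0 ≤ 0.5, so result = 1
  ((¬P → Q) ∧ P) = min(1, 0.6) = 0.6
  ¬((¬P → Q) ∧ P): Gödel ¬ of 0.6 = 0 (operand ≠ 0)
  (R → ¬((¬P → Q) ∧ P)): 0.9 > 0, so result = 0
  (Q ∧ P) = min(0.5, 0.6) = 0.5
  (P → (Q ∧ P)): 0.6 > 0.5, so result = 0.5
  ((R → ¬((¬P → Q) ∧ P)) ∧ (P → (Q ∧ P))) = min(0, 0.5) = 0
  Gödel value = 0
Łukasiewicz evaluation:
  ¬P: Łukasiewicz ¬ gives 1 − 0.6 = 0.4
  (¬P → Q): min(1, 1 − 0.4 + 0.5) = 1
  ((¬P → Q) ∧ P) = min(1, 0.6) = 0.6
  ¬((¬P → Q) ∧ P): Łukasiewicz ¬ gives 1 − 0.6 = 0.4
  (R → ¬((¬P → Q) ∧ P)): min(1, 1 − 0.9 + 0.4) = 0.5
  (Q ∧ P) = min(0.5, 0.6) = 0.5
  (P → (Q ∧ P)): min(1, 1 − 0.6 + 0.5) = 0.9
  ((R → ¬((¬P → Q) ∧ P)) ∧ (P → (Q ∧ P))) = min(0.5, 0.9) = 0.5
  Łukasiewicz value = 0.5
Difference: 0 − 0.5 = -0.50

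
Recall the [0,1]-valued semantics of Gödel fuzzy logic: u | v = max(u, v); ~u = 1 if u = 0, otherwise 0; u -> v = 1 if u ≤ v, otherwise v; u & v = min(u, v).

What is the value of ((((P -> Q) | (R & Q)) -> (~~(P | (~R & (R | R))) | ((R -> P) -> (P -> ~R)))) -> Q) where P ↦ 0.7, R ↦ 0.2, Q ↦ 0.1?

(P -> Q): 0.7 > 0.1, so result = 0.1
(R & Q) = min(0.2, 0.1) = 0.1
((P -> Q) | (R & Q)) = max(0.1, 0.1) = 0.1
~R: Gödel ¬ of 0.2 = 0 (operand ≠ 0)
(R | R) = max(0.2, 0.2) = 0.2
(~R & (R | R)) = min(0, 0.2) = 0
(P | (~R & (R | R))) = max(0.7, 0) = 0.7
~(P | (~R & (R | R))): Gödel ¬ of 0.7 = 0 (operand ≠ 0)
~~(P | (~R & (R | R))): Gödel ¬ of 0 = 1 (operand is 0)
(R -> P): 0.2 ≤ 0.7, so result = 1
~R: Gödel ¬ of 0.2 = 0 (operand ≠ 0)
(P -> ~R): 0.7 > 0, so result = 0
((R -> P) -> (P -> ~R)): 1 > 0, so result = 0
(~~(P | (~R & (R | R))) | ((R -> P) -> (P -> ~R))) = max(1, 0) = 1
(((P -> Q) | (R & Q)) -> (~~(P | (~R & (R | R))) | ((R -> P) -> (P -> ~R)))): 0.1 ≤ 1, so result = 1
((((P -> Q) | (R & Q)) -> (~~(P | (~R & (R | R))) | ((R -> P) -> (P -> ~R)))) -> Q): 1 > 0.1, so result = 0.1

0.10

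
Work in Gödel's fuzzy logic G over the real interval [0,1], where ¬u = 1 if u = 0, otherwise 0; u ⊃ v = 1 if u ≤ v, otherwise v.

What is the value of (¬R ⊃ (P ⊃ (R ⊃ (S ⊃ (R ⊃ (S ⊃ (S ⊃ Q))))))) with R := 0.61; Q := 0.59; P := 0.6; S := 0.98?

1.00

¬R: Gödel ¬ of 0.61 = 0 (operand ≠ 0)
(S ⊃ Q): 0.98 > 0.59, so result = 0.59
(S ⊃ (S ⊃ Q)): 0.98 > 0.59, so result = 0.59
(R ⊃ (S ⊃ (S ⊃ Q))): 0.61 > 0.59, so result = 0.59
(S ⊃ (R ⊃ (S ⊃ (S ⊃ Q)))): 0.98 > 0.59, so result = 0.59
(R ⊃ (S ⊃ (R ⊃ (S ⊃ (S ⊃ Q))))): 0.61 > 0.59, so result = 0.59
(P ⊃ (R ⊃ (S ⊃ (R ⊃ (S ⊃ (S ⊃ Q)))))): 0.6 > 0.59, so result = 0.59
(¬R ⊃ (P ⊃ (R ⊃ (S ⊃ (R ⊃ (S ⊃ (S ⊃ Q))))))): 0 ≤ 0.59, so result = 1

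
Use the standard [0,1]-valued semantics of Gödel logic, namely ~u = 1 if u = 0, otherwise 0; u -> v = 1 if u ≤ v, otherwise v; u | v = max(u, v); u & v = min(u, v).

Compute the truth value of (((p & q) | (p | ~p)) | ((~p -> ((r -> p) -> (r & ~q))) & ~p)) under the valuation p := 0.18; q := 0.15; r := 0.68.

(p & q) = min(0.18, 0.15) = 0.15
~p: Gödel ¬ of 0.18 = 0 (operand ≠ 0)
(p | ~p) = max(0.18, 0) = 0.18
((p & q) | (p | ~p)) = max(0.15, 0.18) = 0.18
~p: Gödel ¬ of 0.18 = 0 (operand ≠ 0)
(r -> p): 0.68 > 0.18, so result = 0.18
~q: Gödel ¬ of 0.15 = 0 (operand ≠ 0)
(r & ~q) = min(0.68, 0) = 0
((r -> p) -> (r & ~q)): 0.18 > 0, so result = 0
(~p -> ((r -> p) -> (r & ~q))): 0 ≤ 0, so result = 1
~p: Gödel ¬ of 0.18 = 0 (operand ≠ 0)
((~p -> ((r -> p) -> (r & ~q))) & ~p) = min(1, 0) = 0
(((p & q) | (p | ~p)) | ((~p -> ((r -> p) -> (r & ~q))) & ~p)) = max(0.18, 0) = 0.18

0.18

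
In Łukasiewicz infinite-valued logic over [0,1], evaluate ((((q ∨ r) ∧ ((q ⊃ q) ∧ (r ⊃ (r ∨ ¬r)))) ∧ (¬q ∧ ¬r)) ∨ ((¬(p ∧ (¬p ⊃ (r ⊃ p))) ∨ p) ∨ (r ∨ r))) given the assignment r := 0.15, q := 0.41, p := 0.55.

0.55

(q ∨ r) = max(0.41, 0.15) = 0.41
(q ⊃ q): min(1, 1 − 0.41 + 0.41) = 1
¬r: Łukasiewicz ¬ gives 1 − 0.15 = 0.85
(r ∨ ¬r) = max(0.15, 0.85) = 0.85
(r ⊃ (r ∨ ¬r)): min(1, 1 − 0.15 + 0.85) = 1
((q ⊃ q) ∧ (r ⊃ (r ∨ ¬r))) = min(1, 1) = 1
((q ∨ r) ∧ ((q ⊃ q) ∧ (r ⊃ (r ∨ ¬r)))) = min(0.41, 1) = 0.41
¬q: Łukasiewicz ¬ gives 1 − 0.41 = 0.59
¬r: Łukasiewicz ¬ gives 1 − 0.15 = 0.85
(¬q ∧ ¬r) = min(0.59, 0.85) = 0.59
(((q ∨ r) ∧ ((q ⊃ q) ∧ (r ⊃ (r ∨ ¬r)))) ∧ (¬q ∧ ¬r)) = min(0.41, 0.59) = 0.41
¬p: Łukasiewicz ¬ gives 1 − 0.55 = 0.45
(r ⊃ p): min(1, 1 − 0.15 + 0.55) = 1
(¬p ⊃ (r ⊃ p)): min(1, 1 − 0.45 + 1) = 1
(p ∧ (¬p ⊃ (r ⊃ p))) = min(0.55, 1) = 0.55
¬(p ∧ (¬p ⊃ (r ⊃ p))): Łukasiewicz ¬ gives 1 − 0.55 = 0.45
(¬(p ∧ (¬p ⊃ (r ⊃ p))) ∨ p) = max(0.45, 0.55) = 0.55
(r ∨ r) = max(0.15, 0.15) = 0.15
((¬(p ∧ (¬p ⊃ (r ⊃ p))) ∨ p) ∨ (r ∨ r)) = max(0.55, 0.15) = 0.55
((((q ∨ r) ∧ ((q ⊃ q) ∧ (r ⊃ (r ∨ ¬r)))) ∧ (¬q ∧ ¬r)) ∨ ((¬(p ∧ (¬p ⊃ (r ⊃ p))) ∨ p) ∨ (r ∨ r))) = max(0.41, 0.55) = 0.55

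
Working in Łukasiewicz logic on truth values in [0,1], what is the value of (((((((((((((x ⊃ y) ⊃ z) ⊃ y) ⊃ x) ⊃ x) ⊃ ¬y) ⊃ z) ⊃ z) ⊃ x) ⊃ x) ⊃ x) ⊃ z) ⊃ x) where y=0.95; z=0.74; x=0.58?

0.68

(x ⊃ y): min(1, 1 − 0.58 + 0.95) = 1
((x ⊃ y) ⊃ z): min(1, 1 − 1 + 0.74) = 0.74
(((x ⊃ y) ⊃ z) ⊃ y): min(1, 1 − 0.74 + 0.95) = 1
((((x ⊃ y) ⊃ z) ⊃ y) ⊃ x): min(1, 1 − 1 + 0.58) = 0.58
(((((x ⊃ y) ⊃ z) ⊃ y) ⊃ x) ⊃ x): min(1, 1 − 0.58 + 0.58) = 1
¬y: Łukasiewicz ¬ gives 1 − 0.95 = 0.05
((((((x ⊃ y) ⊃ z) ⊃ y) ⊃ x) ⊃ x) ⊃ ¬y): min(1, 1 − 1 + 0.05) = 0.05
(((((((x ⊃ y) ⊃ z) ⊃ y) ⊃ x) ⊃ x) ⊃ ¬y) ⊃ z): min(1, 1 − 0.05 + 0.74) = 1
((((((((x ⊃ y) ⊃ z) ⊃ y) ⊃ x) ⊃ x) ⊃ ¬y) ⊃ z) ⊃ z): min(1, 1 − 1 + 0.74) = 0.74
(((((((((x ⊃ y) ⊃ z) ⊃ y) ⊃ x) ⊃ x) ⊃ ¬y) ⊃ z) ⊃ z) ⊃ x): min(1, 1 − 0.74 + 0.58) = 0.84
((((((((((x ⊃ y) ⊃ z) ⊃ y) ⊃ x) ⊃ x) ⊃ ¬y) ⊃ z) ⊃ z) ⊃ x) ⊃ x): min(1, 1 − 0.84 + 0.58) = 0.74
(((((((((((x ⊃ y) ⊃ z) ⊃ y) ⊃ x) ⊃ x) ⊃ ¬y) ⊃ z) ⊃ z) ⊃ x) ⊃ x) ⊃ x): min(1, 1 − 0.74 + 0.58) = 0.84
((((((((((((x ⊃ y) ⊃ z) ⊃ y) ⊃ x) ⊃ x) ⊃ ¬y) ⊃ z) ⊃ z) ⊃ x) ⊃ x) ⊃ x) ⊃ z): min(1, 1 − 0.84 + 0.74) = 0.9
(((((((((((((x ⊃ y) ⊃ z) ⊃ y) ⊃ x) ⊃ x) ⊃ ¬y) ⊃ z) ⊃ z) ⊃ x) ⊃ x) ⊃ x) ⊃ z) ⊃ x): min(1, 1 − 0.9 + 0.58) = 0.68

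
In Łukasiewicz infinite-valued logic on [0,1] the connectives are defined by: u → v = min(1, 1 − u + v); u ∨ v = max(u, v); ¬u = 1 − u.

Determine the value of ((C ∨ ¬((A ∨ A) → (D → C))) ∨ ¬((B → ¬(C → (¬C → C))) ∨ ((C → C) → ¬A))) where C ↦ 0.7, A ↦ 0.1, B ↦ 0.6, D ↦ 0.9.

(A ∨ A) = max(0.1, 0.1) = 0.1
(D → C): min(1, 1 − 0.9 + 0.7) = 0.8
((A ∨ A) → (D → C)): min(1, 1 − 0.1 + 0.8) = 1
¬((A ∨ A) → (D → C)): Łukasiewicz ¬ gives 1 − 1 = 0
(C ∨ ¬((A ∨ A) → (D → C))) = max(0.7, 0) = 0.7
¬C: Łukasiewicz ¬ gives 1 − 0.7 = 0.3
(¬C → C): min(1, 1 − 0.3 + 0.7) = 1
(C → (¬C → C)): min(1, 1 − 0.7 + 1) = 1
¬(C → (¬C → C)): Łukasiewicz ¬ gives 1 − 1 = 0
(B → ¬(C → (¬C → C))): min(1, 1 − 0.6 + 0) = 0.4
(C → C): min(1, 1 − 0.7 + 0.7) = 1
¬A: Łukasiewicz ¬ gives 1 − 0.1 = 0.9
((C → C) → ¬A): min(1, 1 − 1 + 0.9) = 0.9
((B → ¬(C → (¬C → C))) ∨ ((C → C) → ¬A)) = max(0.4, 0.9) = 0.9
¬((B → ¬(C → (¬C → C))) ∨ ((C → C) → ¬A)): Łukasiewicz ¬ gives 1 − 0.9 = 0.1
((C ∨ ¬((A ∨ A) → (D → C))) ∨ ¬((B → ¬(C → (¬C → C))) ∨ ((C → C) → ¬A))) = max(0.7, 0.1) = 0.7

0.70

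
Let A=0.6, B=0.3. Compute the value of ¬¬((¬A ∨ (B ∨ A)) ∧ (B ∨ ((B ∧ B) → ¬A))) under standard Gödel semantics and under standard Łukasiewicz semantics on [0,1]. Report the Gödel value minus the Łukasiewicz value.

0.40

Gödel evaluation:
  ¬A: Gödel ¬ of 0.6 = 0 (operand ≠ 0)
  (B ∨ A) = max(0.3, 0.6) = 0.6
  (¬A ∨ (B ∨ A)) = max(0, 0.6) = 0.6
  (B ∧ B) = min(0.3, 0.3) = 0.3
  ¬A: Gödel ¬ of 0.6 = 0 (operand ≠ 0)
  ((B ∧ B) → ¬A): 0.3 > 0, so result = 0
  (B ∨ ((B ∧ B) → ¬A)) = max(0.3, 0) = 0.3
  ((¬A ∨ (B ∨ A)) ∧ (B ∨ ((B ∧ B) → ¬A))) = min(0.6, 0.3) = 0.3
  ¬((¬A ∨ (B ∨ A)) ∧ (B ∨ ((B ∧ B) → ¬A))): Gödel ¬ of 0.3 = 0 (operand ≠ 0)
  ¬¬((¬A ∨ (B ∨ A)) ∧ (B ∨ ((B ∧ B) → ¬A))): Gödel ¬ of 0 = 1 (operand is 0)
  Gödel value = 1
Łukasiewicz evaluation:
  ¬A: Łukasiewicz ¬ gives 1 − 0.6 = 0.4
  (B ∨ A) = max(0.3, 0.6) = 0.6
  (¬A ∨ (B ∨ A)) = max(0.4, 0.6) = 0.6
  (B ∧ B) = min(0.3, 0.3) = 0.3
  ¬A: Łukasiewicz ¬ gives 1 − 0.6 = 0.4
  ((B ∧ B) → ¬A): min(1, 1 − 0.3 + 0.4) = 1
  (B ∨ ((B ∧ B) → ¬A)) = max(0.3, 1) = 1
  ((¬A ∨ (B ∨ A)) ∧ (B ∨ ((B ∧ B) → ¬A))) = min(0.6, 1) = 0.6
  ¬((¬A ∨ (B ∨ A)) ∧ (B ∨ ((B ∧ B) → ¬A))): Łukasiewicz ¬ gives 1 − 0.6 = 0.4
  ¬¬((¬A ∨ (B ∨ A)) ∧ (B ∨ ((B ∧ B) → ¬A))): Łukasiewicz ¬ gives 1 − 0.4 = 0.6
  Łukasiewicz value = 0.6
Difference: 1 − 0.6 = 0.40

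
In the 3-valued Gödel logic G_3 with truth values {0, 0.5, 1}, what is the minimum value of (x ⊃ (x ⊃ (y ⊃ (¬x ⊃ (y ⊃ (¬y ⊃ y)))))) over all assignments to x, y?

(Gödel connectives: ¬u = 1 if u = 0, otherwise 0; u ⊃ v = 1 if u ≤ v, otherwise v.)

1.00

Every assignment gives 1. For instance at x = 0, y = 0:
  ¬x: Gödel ¬ of 0 = 1 (operand is 0)
  ¬y: Gödel ¬ of 0 = 1 (operand is 0)
  (¬y ⊃ y): 1 > 0, so result = 0
  (y ⊃ (¬y ⊃ y)): 0 ≤ 0, so result = 1
  (¬x ⊃ (y ⊃ (¬y ⊃ y))): 1 ≤ 1, so result = 1
  (y ⊃ (¬x ⊃ (y ⊃ (¬y ⊃ y)))): 0 ≤ 1, so result = 1
  (x ⊃ (y ⊃ (¬x ⊃ (y ⊃ (¬y ⊃ y))))): 0 ≤ 1, so result = 1
  (x ⊃ (x ⊃ (y ⊃ (¬x ⊃ (y ⊃ (¬y ⊃ y)))))): 0 ≤ 1, so result = 1
All 9 assignments give value 1 — the formula is a G_3-tautology.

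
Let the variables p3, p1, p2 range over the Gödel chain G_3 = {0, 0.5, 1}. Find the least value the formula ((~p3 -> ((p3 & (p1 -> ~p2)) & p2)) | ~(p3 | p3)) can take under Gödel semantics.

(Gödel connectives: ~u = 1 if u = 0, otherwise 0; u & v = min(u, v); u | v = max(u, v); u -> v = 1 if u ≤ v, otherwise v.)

1.00

Every assignment gives 1. For instance at p3 = 0, p1 = 0, p2 = 0:
  ~p3: Gödel ¬ of 0 = 1 (operand is 0)
  ~p2: Gödel ¬ of 0 = 1 (operand is 0)
  (p1 -> ~p2): 0 ≤ 1, so result = 1
  (p3 & (p1 -> ~p2)) = min(0, 1) = 0
  ((p3 & (p1 -> ~p2)) & p2) = min(0, 0) = 0
  (~p3 -> ((p3 & (p1 -> ~p2)) & p2)): 1 > 0, so result = 0
  (p3 | p3) = max(0, 0) = 0
  ~(p3 | p3): Gödel ¬ of 0 = 1 (operand is 0)
  ((~p3 -> ((p3 & (p1 -> ~p2)) & p2)) | ~(p3 | p3)) = max(0, 1) = 1
All 27 assignments give value 1 — the formula is a G_3-tautology.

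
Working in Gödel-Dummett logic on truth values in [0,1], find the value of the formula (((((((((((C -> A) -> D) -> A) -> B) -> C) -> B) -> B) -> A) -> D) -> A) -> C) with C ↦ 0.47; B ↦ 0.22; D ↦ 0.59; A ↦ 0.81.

(C -> A): 0.47 ≤ 0.81, so result = 1
((C -> A) -> D): 1 > 0.59, so result = 0.59
(((C -> A) -> D) -> A): 0.59 ≤ 0.81, so result = 1
((((C -> A) -> D) -> A) -> B): 1 > 0.22, so result = 0.22
(((((C -> A) -> D) -> A) -> B) -> C): 0.22 ≤ 0.47, so result = 1
((((((C -> A) -> D) -> A) -> B) -> C) -> B): 1 > 0.22, so result = 0.22
(((((((C -> A) -> D) -> A) -> B) -> C) -> B) -> B): 0.22 ≤ 0.22, so result = 1
((((((((C -> A) -> D) -> A) -> B) -> C) -> B) -> B) -> A): 1 > 0.81, so result = 0.81
(((((((((C -> A) -> D) -> A) -> B) -> C) -> B) -> B) -> A) -> D): 0.81 > 0.59, so result = 0.59
((((((((((C -> A) -> D) -> A) -> B) -> C) -> B) -> B) -> A) -> D) -> A): 0.59 ≤ 0.81, so result = 1
(((((((((((C -> A) -> D) -> A) -> B) -> C) -> B) -> B) -> A) -> D) -> A) -> C): 1 > 0.47, so result = 0.47

0.47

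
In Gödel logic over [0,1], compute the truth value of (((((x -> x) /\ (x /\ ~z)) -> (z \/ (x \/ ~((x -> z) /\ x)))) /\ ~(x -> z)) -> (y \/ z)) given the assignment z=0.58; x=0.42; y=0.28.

1.00

(x -> x): 0.42 ≤ 0.42, so result = 1
~z: Gödel ¬ of 0.58 = 0 (operand ≠ 0)
(x /\ ~z) = min(0.42, 0) = 0
((x -> x) /\ (x /\ ~z)) = min(1, 0) = 0
(x -> z): 0.42 ≤ 0.58, so result = 1
((x -> z) /\ x) = min(1, 0.42) = 0.42
~((x -> z) /\ x): Gödel ¬ of 0.42 = 0 (operand ≠ 0)
(x \/ ~((x -> z) /\ x)) = max(0.42, 0) = 0.42
(z \/ (x \/ ~((x -> z) /\ x))) = max(0.58, 0.42) = 0.58
(((x -> x) /\ (x /\ ~z)) -> (z \/ (x \/ ~((x -> z) /\ x)))): 0 ≤ 0.58, so result = 1
(x -> z): 0.42 ≤ 0.58, so result = 1
~(x -> z): Gödel ¬ of 1 = 0 (operand ≠ 0)
((((x -> x) /\ (x /\ ~z)) -> (z \/ (x \/ ~((x -> z) /\ x)))) /\ ~(x -> z)) = min(1, 0) = 0
(y \/ z) = max(0.28, 0.58) = 0.58
(((((x -> x) /\ (x /\ ~z)) -> (z \/ (x \/ ~((x -> z) /\ x)))) /\ ~(x -> z)) -> (y \/ z)): 0 ≤ 0.58, so result = 1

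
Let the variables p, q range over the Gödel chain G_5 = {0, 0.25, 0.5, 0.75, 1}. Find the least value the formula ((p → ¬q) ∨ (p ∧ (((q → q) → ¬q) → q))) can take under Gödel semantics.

The minimum is attained at p = 0.25, q = 0.25:
  ¬q: Gödel ¬ of 0.25 = 0 (operand ≠ 0)
  (p → ¬q): 0.25 > 0, so result = 0
  (q → q): 0.25 ≤ 0.25, so result = 1
  ¬q: Gödel ¬ of 0.25 = 0 (operand ≠ 0)
  ((q → q) → ¬q): 1 > 0, so result = 0
  (((q → q) → ¬q) → q): 0 ≤ 0.25, so result = 1
  (p ∧ (((q → q) → ¬q) → q)) = min(0.25, 1) = 0.25
  ((p → ¬q) ∨ (p ∧ (((q → q) → ¬q) → q))) = max(0, 0.25) = 0.25
Checking all 25 assignments confirms none give a value below 0.25.

0.25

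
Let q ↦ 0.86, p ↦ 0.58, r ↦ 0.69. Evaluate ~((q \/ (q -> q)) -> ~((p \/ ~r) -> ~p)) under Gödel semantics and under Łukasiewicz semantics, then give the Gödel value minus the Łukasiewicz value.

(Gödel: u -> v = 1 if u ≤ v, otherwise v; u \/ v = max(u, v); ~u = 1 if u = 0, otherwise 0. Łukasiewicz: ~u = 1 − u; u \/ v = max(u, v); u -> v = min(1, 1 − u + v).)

-0.84

Gödel evaluation:
  (q -> q): 0.86 ≤ 0.86, so result = 1
  (q \/ (q -> q)) = max(0.86, 1) = 1
  ~r: Gödel ¬ of 0.69 = 0 (operand ≠ 0)
  (p \/ ~r) = max(0.58, 0) = 0.58
  ~p: Gödel ¬ of 0.58 = 0 (operand ≠ 0)
  ((p \/ ~r) -> ~p): 0.58 > 0, so result = 0
  ~((p \/ ~r) -> ~p): Gödel ¬ of 0 = 1 (operand is 0)
  ((q \/ (q -> q)) -> ~((p \/ ~r) -> ~p)): 1 ≤ 1, so result = 1
  ~((q \/ (q -> q)) -> ~((p \/ ~r) -> ~p)): Gödel ¬ of 1 = 0 (operand ≠ 0)
  Gödel value = 0
Łukasiewicz evaluation:
  (q -> q): min(1, 1 − 0.86 + 0.86) = 1
  (q \/ (q -> q)) = max(0.86, 1) = 1
  ~r: Łukasiewicz ¬ gives 1 − 0.69 = 0.31
  (p \/ ~r) = max(0.58, 0.31) = 0.58
  ~p: Łukasiewicz ¬ gives 1 − 0.58 = 0.42
  ((p \/ ~r) -> ~p): min(1, 1 − 0.58 + 0.42) = 0.84
  ~((p \/ ~r) -> ~p): Łukasiewicz ¬ gives 1 − 0.84 = 0.16
  ((q \/ (q -> q)) -> ~((p \/ ~r) -> ~p)): min(1, 1 − 1 + 0.16) = 0.16
  ~((q \/ (q -> q)) -> ~((p \/ ~r) -> ~p)): Łukasiewicz ¬ gives 1 − 0.16 = 0.84
  Łukasiewicz value = 0.84
Difference: 0 − 0.84 = -0.84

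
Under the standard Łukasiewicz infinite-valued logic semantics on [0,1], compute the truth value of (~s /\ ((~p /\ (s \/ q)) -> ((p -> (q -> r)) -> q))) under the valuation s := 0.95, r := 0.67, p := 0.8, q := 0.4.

~s: Łukasiewicz ¬ gives 1 − 0.95 = 0.05
~p: Łukasiewicz ¬ gives 1 − 0.8 = 0.2
(s \/ q) = max(0.95, 0.4) = 0.95
(~p /\ (s \/ q)) = min(0.2, 0.95) = 0.2
(q -> r): min(1, 1 − 0.4 + 0.67) = 1
(p -> (q -> r)): min(1, 1 − 0.8 + 1) = 1
((p -> (q -> r)) -> q): min(1, 1 − 1 + 0.4) = 0.4
((~p /\ (s \/ q)) -> ((p -> (q -> r)) -> q)): min(1, 1 − 0.2 + 0.4) = 1
(~s /\ ((~p /\ (s \/ q)) -> ((p -> (q -> r)) -> q))) = min(0.05, 1) = 0.05

0.05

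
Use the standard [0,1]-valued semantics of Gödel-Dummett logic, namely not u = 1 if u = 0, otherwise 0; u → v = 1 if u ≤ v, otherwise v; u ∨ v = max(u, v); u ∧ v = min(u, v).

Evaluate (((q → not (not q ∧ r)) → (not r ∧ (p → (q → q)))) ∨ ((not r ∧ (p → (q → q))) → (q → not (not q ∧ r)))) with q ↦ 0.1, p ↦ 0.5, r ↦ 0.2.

1.00

not q: Gödel ¬ of 0.1 = 0 (operand ≠ 0)
(not q ∧ r) = min(0, 0.2) = 0
not (not q ∧ r): Gödel ¬ of 0 = 1 (operand is 0)
(q → not (not q ∧ r)): 0.1 ≤ 1, so result = 1
not r: Gödel ¬ of 0.2 = 0 (operand ≠ 0)
(q → q): 0.1 ≤ 0.1, so result = 1
(p → (q → q)): 0.5 ≤ 1, so result = 1
(not r ∧ (p → (q → q))) = min(0, 1) = 0
((q → not (not q ∧ r)) → (not r ∧ (p → (q → q)))): 1 > 0, so result = 0
not r: Gödel ¬ of 0.2 = 0 (operand ≠ 0)
(q → q): 0.1 ≤ 0.1, so result = 1
(p → (q → q)): 0.5 ≤ 1, so result = 1
(not r ∧ (p → (q → q))) = min(0, 1) = 0
not q: Gödel ¬ of 0.1 = 0 (operand ≠ 0)
(not q ∧ r) = min(0, 0.2) = 0
not (not q ∧ r): Gödel ¬ of 0 = 1 (operand is 0)
(q → not (not q ∧ r)): 0.1 ≤ 1, so result = 1
((not r ∧ (p → (q → q))) → (q → not (not q ∧ r))): 0 ≤ 1, so result = 1
(((q → not (not q ∧ r)) → (not r ∧ (p → (q → q)))) ∨ ((not r ∧ (p → (q → q))) → (q → not (not q ∧ r)))) = max(0, 1) = 1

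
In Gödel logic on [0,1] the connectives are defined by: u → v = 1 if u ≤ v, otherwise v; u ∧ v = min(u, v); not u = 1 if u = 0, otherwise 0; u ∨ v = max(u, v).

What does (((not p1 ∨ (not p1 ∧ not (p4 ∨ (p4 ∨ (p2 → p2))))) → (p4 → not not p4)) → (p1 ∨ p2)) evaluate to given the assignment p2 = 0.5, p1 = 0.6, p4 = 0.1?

not p1: Gödel ¬ of 0.6 = 0 (operand ≠ 0)
not p1: Gödel ¬ of 0.6 = 0 (operand ≠ 0)
(p2 → p2): 0.5 ≤ 0.5, so result = 1
(p4 ∨ (p2 → p2)) = max(0.1, 1) = 1
(p4 ∨ (p4 ∨ (p2 → p2))) = max(0.1, 1) = 1
not (p4 ∨ (p4 ∨ (p2 → p2))): Gödel ¬ of 1 = 0 (operand ≠ 0)
(not p1 ∧ not (p4 ∨ (p4 ∨ (p2 → p2)))) = min(0, 0) = 0
(not p1 ∨ (not p1 ∧ not (p4 ∨ (p4 ∨ (p2 → p2))))) = max(0, 0) = 0
not p4: Gödel ¬ of 0.1 = 0 (operand ≠ 0)
not not p4: Gödel ¬ of 0 = 1 (operand is 0)
(p4 → not not p4): 0.1 ≤ 1, so result = 1
((not p1 ∨ (not p1 ∧ not (p4 ∨ (p4 ∨ (p2 → p2))))) → (p4 → not not p4)): 0 ≤ 1, so result = 1
(p1 ∨ p2) = max(0.6, 0.5) = 0.6
(((not p1 ∨ (not p1 ∧ not (p4 ∨ (p4 ∨ (p2 → p2))))) → (p4 → not not p4)) → (p1 ∨ p2)): 1 > 0.6, so result = 0.6

0.60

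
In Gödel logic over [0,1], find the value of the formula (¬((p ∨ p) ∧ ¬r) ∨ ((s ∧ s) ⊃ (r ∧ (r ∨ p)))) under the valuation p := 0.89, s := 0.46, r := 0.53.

1.00

(p ∨ p) = max(0.89, 0.89) = 0.89
¬r: Gödel ¬ of 0.53 = 0 (operand ≠ 0)
((p ∨ p) ∧ ¬r) = min(0.89, 0) = 0
¬((p ∨ p) ∧ ¬r): Gödel ¬ of 0 = 1 (operand is 0)
(s ∧ s) = min(0.46, 0.46) = 0.46
(r ∨ p) = max(0.53, 0.89) = 0.89
(r ∧ (r ∨ p)) = min(0.53, 0.89) = 0.53
((s ∧ s) ⊃ (r ∧ (r ∨ p))): 0.46 ≤ 0.53, so result = 1
(¬((p ∨ p) ∧ ¬r) ∨ ((s ∧ s) ⊃ (r ∧ (r ∨ p)))) = max(1, 1) = 1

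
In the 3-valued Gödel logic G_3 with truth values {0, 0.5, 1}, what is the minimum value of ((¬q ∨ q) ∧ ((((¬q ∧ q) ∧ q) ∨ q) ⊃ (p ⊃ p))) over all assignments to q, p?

0.50

The minimum is attained at q = 0.5, p = 0:
  ¬q: Gödel ¬ of 0.5 = 0 (operand ≠ 0)
  (¬q ∨ q) = max(0, 0.5) = 0.5
  ¬q: Gödel ¬ of 0.5 = 0 (operand ≠ 0)
  (¬q ∧ q) = min(0, 0.5) = 0
  ((¬q ∧ q) ∧ q) = min(0, 0.5) = 0
  (((¬q ∧ q) ∧ q) ∨ q) = max(0, 0.5) = 0.5
  (p ⊃ p): 0 ≤ 0, so result = 1
  ((((¬q ∧ q) ∧ q) ∨ q) ⊃ (p ⊃ p)): 0.5 ≤ 1, so result = 1
  ((¬q ∨ q) ∧ ((((¬q ∧ q) ∧ q) ∨ q) ⊃ (p ⊃ p))) = min(0.5, 1) = 0.5
Checking all 9 assignments confirms none give a value below 0.50.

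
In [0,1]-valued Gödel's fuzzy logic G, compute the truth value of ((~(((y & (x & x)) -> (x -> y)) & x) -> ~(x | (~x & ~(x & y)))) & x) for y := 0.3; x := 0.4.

0.40

(x & x) = min(0.4, 0.4) = 0.4
(y & (x & x)) = min(0.3, 0.4) = 0.3
(x -> y): 0.4 > 0.3, so result = 0.3
((y & (x & x)) -> (x -> y)): 0.3 ≤ 0.3, so result = 1
(((y & (x & x)) -> (x -> y)) & x) = min(1, 0.4) = 0.4
~(((y & (x & x)) -> (x -> y)) & x): Gödel ¬ of 0.4 = 0 (operand ≠ 0)
~x: Gödel ¬ of 0.4 = 0 (operand ≠ 0)
(x & y) = min(0.4, 0.3) = 0.3
~(x & y): Gödel ¬ of 0.3 = 0 (operand ≠ 0)
(~x & ~(x & y)) = min(0, 0) = 0
(x | (~x & ~(x & y))) = max(0.4, 0) = 0.4
~(x | (~x & ~(x & y))): Gödel ¬ of 0.4 = 0 (operand ≠ 0)
(~(((y & (x & x)) -> (x -> y)) & x) -> ~(x | (~x & ~(x & y)))): 0 ≤ 0, so result = 1
((~(((y & (x & x)) -> (x -> y)) & x) -> ~(x | (~x & ~(x & y)))) & x) = min(1, 0.4) = 0.4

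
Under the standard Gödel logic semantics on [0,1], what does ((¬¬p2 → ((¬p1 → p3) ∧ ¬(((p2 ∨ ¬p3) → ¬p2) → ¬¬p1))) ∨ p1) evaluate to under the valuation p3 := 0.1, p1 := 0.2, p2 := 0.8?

¬p2: Gödel ¬ of 0.8 = 0 (operand ≠ 0)
¬¬p2: Gödel ¬ of 0 = 1 (operand is 0)
¬p1: Gödel ¬ of 0.2 = 0 (operand ≠ 0)
(¬p1 → p3): 0 ≤ 0.1, so result = 1
¬p3: Gödel ¬ of 0.1 = 0 (operand ≠ 0)
(p2 ∨ ¬p3) = max(0.8, 0) = 0.8
¬p2: Gödel ¬ of 0.8 = 0 (operand ≠ 0)
((p2 ∨ ¬p3) → ¬p2): 0.8 > 0, so result = 0
¬p1: Gödel ¬ of 0.2 = 0 (operand ≠ 0)
¬¬p1: Gödel ¬ of 0 = 1 (operand is 0)
(((p2 ∨ ¬p3) → ¬p2) → ¬¬p1): 0 ≤ 1, so result = 1
¬(((p2 ∨ ¬p3) → ¬p2) → ¬¬p1): Gödel ¬ of 1 = 0 (operand ≠ 0)
((¬p1 → p3) ∧ ¬(((p2 ∨ ¬p3) → ¬p2) → ¬¬p1)) = min(1, 0) = 0
(¬¬p2 → ((¬p1 → p3) ∧ ¬(((p2 ∨ ¬p3) → ¬p2) → ¬¬p1))): 1 > 0, so result = 0
((¬¬p2 → ((¬p1 → p3) ∧ ¬(((p2 ∨ ¬p3) → ¬p2) → ¬¬p1))) ∨ p1) = max(0, 0.2) = 0.2

0.20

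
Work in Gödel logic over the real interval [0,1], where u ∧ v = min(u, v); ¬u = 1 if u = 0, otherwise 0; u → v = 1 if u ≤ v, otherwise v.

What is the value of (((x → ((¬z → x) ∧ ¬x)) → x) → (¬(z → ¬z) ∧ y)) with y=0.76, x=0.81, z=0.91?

¬z: Gödel ¬ of 0.91 = 0 (operand ≠ 0)
(¬z → x): 0 ≤ 0.81, so result = 1
¬x: Gödel ¬ of 0.81 = 0 (operand ≠ 0)
((¬z → x) ∧ ¬x) = min(1, 0) = 0
(x → ((¬z → x) ∧ ¬x)): 0.81 > 0, so result = 0
((x → ((¬z → x) ∧ ¬x)) → x): 0 ≤ 0.81, so result = 1
¬z: Gödel ¬ of 0.91 = 0 (operand ≠ 0)
(z → ¬z): 0.91 > 0, so result = 0
¬(z → ¬z): Gödel ¬ of 0 = 1 (operand is 0)
(¬(z → ¬z) ∧ y) = min(1, 0.76) = 0.76
(((x → ((¬z → x) ∧ ¬x)) → x) → (¬(z → ¬z) ∧ y)): 1 > 0.76, so result = 0.76

0.76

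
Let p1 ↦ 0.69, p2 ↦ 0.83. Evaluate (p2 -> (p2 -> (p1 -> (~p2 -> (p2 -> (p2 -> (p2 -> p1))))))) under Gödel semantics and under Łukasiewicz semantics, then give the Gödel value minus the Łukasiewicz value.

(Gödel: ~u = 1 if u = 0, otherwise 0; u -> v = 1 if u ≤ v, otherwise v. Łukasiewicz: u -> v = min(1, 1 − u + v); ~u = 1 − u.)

0.00

Gödel evaluation:
  ~p2: Gödel ¬ of 0.83 = 0 (operand ≠ 0)
  (p2 -> p1): 0.83 > 0.69, so result = 0.69
  (p2 -> (p2 -> p1)): 0.83 > 0.69, so result = 0.69
  (p2 -> (p2 -> (p2 -> p1))): 0.83 > 0.69, so result = 0.69
  (~p2 -> (p2 -> (p2 -> (p2 -> p1)))): 0 ≤ 0.69, so result = 1
  (p1 -> (~p2 -> (p2 -> (p2 -> (p2 -> p1))))): 0.69 ≤ 1, so result = 1
  (p2 -> (p1 -> (~p2 -> (p2 -> (p2 -> (p2 -> p1)))))): 0.83 ≤ 1, so result = 1
  (p2 -> (p2 -> (p1 -> (~p2 -> (p2 -> (p2 -> (p2 -> p1))))))): 0.83 ≤ 1, so result = 1
  Gödel value = 1
Łukasiewicz evaluation:
  ~p2: Łukasiewicz ¬ gives 1 − 0.83 = 0.17
  (p2 -> p1): min(1, 1 − 0.83 + 0.69) = 0.86
  (p2 -> (p2 -> p1)): min(1, 1 − 0.83 + 0.86) = 1
  (p2 -> (p2 -> (p2 -> p1))): min(1, 1 − 0.83 + 1) = 1
  (~p2 -> (p2 -> (p2 -> (p2 -> p1)))): min(1, 1 − 0.17 + 1) = 1
  (p1 -> (~p2 -> (p2 -> (p2 -> (p2 -> p1))))): min(1, 1 − 0.69 + 1) = 1
  (p2 -> (p1 -> (~p2 -> (p2 -> (p2 -> (p2 -> p1)))))): min(1, 1 − 0.83 + 1) = 1
  (p2 -> (p2 -> (p1 -> (~p2 -> (p2 -> (p2 -> (p2 -> p1))))))): min(1, 1 − 0.83 + 1) = 1
  Łukasiewicz value = 1
Difference: 1 − 1 = 0.00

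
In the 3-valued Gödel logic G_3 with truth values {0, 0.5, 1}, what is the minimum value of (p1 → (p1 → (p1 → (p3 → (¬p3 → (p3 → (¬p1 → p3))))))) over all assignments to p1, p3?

1.00

Every assignment gives 1. For instance at p1 = 0, p3 = 0:
  ¬p3: Gödel ¬ of 0 = 1 (operand is 0)
  ¬p1: Gödel ¬ of 0 = 1 (operand is 0)
  (¬p1 → p3): 1 > 0, so result = 0
  (p3 → (¬p1 → p3)): 0 ≤ 0, so result = 1
  (¬p3 → (p3 → (¬p1 → p3))): 1 ≤ 1, so result = 1
  (p3 → (¬p3 → (p3 → (¬p1 → p3)))): 0 ≤ 1, so result = 1
  (p1 → (p3 → (¬p3 → (p3 → (¬p1 → p3))))): 0 ≤ 1, so result = 1
  (p1 → (p1 → (p3 → (¬p3 → (p3 → (¬p1 → p3)))))): 0 ≤ 1, so result = 1
  (p1 → (p1 → (p1 → (p3 → (¬p3 → (p3 → (¬p1 → p3))))))): 0 ≤ 1, so result = 1
All 9 assignments give value 1 — the formula is a G_3-tautology.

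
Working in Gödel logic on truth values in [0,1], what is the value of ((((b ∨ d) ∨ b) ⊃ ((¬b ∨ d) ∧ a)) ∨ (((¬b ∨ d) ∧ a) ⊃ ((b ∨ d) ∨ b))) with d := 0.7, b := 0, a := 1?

(b ∨ d) = max(0, 0.7) = 0.7
((b ∨ d) ∨ b) = max(0.7, 0) = 0.7
¬b: Gödel ¬ of 0 = 1 (operand is 0)
(¬b ∨ d) = max(1, 0.7) = 1
((¬b ∨ d) ∧ a) = min(1, 1) = 1
(((b ∨ d) ∨ b) ⊃ ((¬b ∨ d) ∧ a)): 0.7 ≤ 1, so result = 1
¬b: Gödel ¬ of 0 = 1 (operand is 0)
(¬b ∨ d) = max(1, 0.7) = 1
((¬b ∨ d) ∧ a) = min(1, 1) = 1
(b ∨ d) = max(0, 0.7) = 0.7
((b ∨ d) ∨ b) = max(0.7, 0) = 0.7
(((¬b ∨ d) ∧ a) ⊃ ((b ∨ d) ∨ b)): 1 > 0.7, so result = 0.7
((((b ∨ d) ∨ b) ⊃ ((¬b ∨ d) ∧ a)) ∨ (((¬b ∨ d) ∧ a) ⊃ ((b ∨ d) ∨ b))) = max(1, 0.7) = 1

1.00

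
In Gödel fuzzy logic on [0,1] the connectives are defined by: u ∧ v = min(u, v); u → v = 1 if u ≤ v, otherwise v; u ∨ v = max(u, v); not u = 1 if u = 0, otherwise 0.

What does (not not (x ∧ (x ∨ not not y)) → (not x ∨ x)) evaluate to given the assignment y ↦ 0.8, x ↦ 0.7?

0.70

not y: Gödel ¬ of 0.8 = 0 (operand ≠ 0)
not not y: Gödel ¬ of 0 = 1 (operand is 0)
(x ∨ not not y) = max(0.7, 1) = 1
(x ∧ (x ∨ not not y)) = min(0.7, 1) = 0.7
not (x ∧ (x ∨ not not y)): Gödel ¬ of 0.7 = 0 (operand ≠ 0)
not not (x ∧ (x ∨ not not y)): Gödel ¬ of 0 = 1 (operand is 0)
not x: Gödel ¬ of 0.7 = 0 (operand ≠ 0)
(not x ∨ x) = max(0, 0.7) = 0.7
(not not (x ∧ (x ∨ not not y)) → (not x ∨ x)): 1 > 0.7, so result = 0.7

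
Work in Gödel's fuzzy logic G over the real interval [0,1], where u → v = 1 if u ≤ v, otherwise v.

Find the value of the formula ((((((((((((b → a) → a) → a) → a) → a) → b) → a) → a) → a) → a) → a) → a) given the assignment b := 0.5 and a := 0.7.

0.70

(b → a): 0.5 ≤ 0.7, so result = 1
((b → a) → a): 1 > 0.7, so result = 0.7
(((b → a) → a) → a): 0.7 ≤ 0.7, so result = 1
((((b → a) → a) → a) → a): 1 > 0.7, so result = 0.7
(((((b → a) → a) → a) → a) → a): 0.7 ≤ 0.7, so result = 1
((((((b → a) → a) → a) → a) → a) → b): 1 > 0.5, so result = 0.5
(((((((b → a) → a) → a) → a) → a) → b) → a): 0.5 ≤ 0.7, so result = 1
((((((((b → a) → a) → a) → a) → a) → b) → a) → a): 1 > 0.7, so result = 0.7
(((((((((b → a) → a) → a) → a) → a) → b) → a) → a) → a): 0.7 ≤ 0.7, so result = 1
((((((((((b → a) → a) → a) → a) → a) → b) → a) → a) → a) → a): 1 > 0.7, so result = 0.7
(((((((((((b → a) → a) → a) → a) → a) → b) → a) → a) → a) → a) → a): 0.7 ≤ 0.7, so result = 1
((((((((((((b → a) → a) → a) → a) → a) → b) → a) → a) → a) → a) → a) → a): 1 > 0.7, so result = 0.7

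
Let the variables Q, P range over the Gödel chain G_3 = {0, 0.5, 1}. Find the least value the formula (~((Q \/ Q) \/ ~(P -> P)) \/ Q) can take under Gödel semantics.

0.50

The minimum is attained at Q = 0.5, P = 0:
  (Q \/ Q) = max(0.5, 0.5) = 0.5
  (P -> P): 0 ≤ 0, so result = 1
  ~(P -> P): Gödel ¬ of 1 = 0 (operand ≠ 0)
  ((Q \/ Q) \/ ~(P -> P)) = max(0.5, 0) = 0.5
  ~((Q \/ Q) \/ ~(P -> P)): Gödel ¬ of 0.5 = 0 (operand ≠ 0)
  (~((Q \/ Q) \/ ~(P -> P)) \/ Q) = max(0, 0.5) = 0.5
Checking all 9 assignments confirms none give a value below 0.50.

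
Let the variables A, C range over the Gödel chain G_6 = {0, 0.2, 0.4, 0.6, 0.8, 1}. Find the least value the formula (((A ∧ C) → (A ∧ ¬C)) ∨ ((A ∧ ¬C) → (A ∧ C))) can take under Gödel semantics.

1.00

Every assignment gives 1. For instance at A = 0, C = 0:
  (A ∧ C) = min(0, 0) = 0
  ¬C: Gödel ¬ of 0 = 1 (operand is 0)
  (A ∧ ¬C) = min(0, 1) = 0
  ((A ∧ C) → (A ∧ ¬C)): 0 ≤ 0, so result = 1
  ¬C: Gödel ¬ of 0 = 1 (operand is 0)
  (A ∧ ¬C) = min(0, 1) = 0
  (A ∧ C) = min(0, 0) = 0
  ((A ∧ ¬C) → (A ∧ C)): 0 ≤ 0, so result = 1
  (((A ∧ C) → (A ∧ ¬C)) ∨ ((A ∧ ¬C) → (A ∧ C))) = max(1, 1) = 1
All 36 assignments give value 1 — the formula is a G_6-tautology.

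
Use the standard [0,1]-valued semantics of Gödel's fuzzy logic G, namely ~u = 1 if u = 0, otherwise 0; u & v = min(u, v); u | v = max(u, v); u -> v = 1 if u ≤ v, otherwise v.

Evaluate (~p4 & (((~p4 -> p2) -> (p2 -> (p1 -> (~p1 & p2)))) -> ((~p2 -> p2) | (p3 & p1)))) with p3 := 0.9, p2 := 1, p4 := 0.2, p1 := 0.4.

0.00

~p4: Gödel ¬ of 0.2 = 0 (operand ≠ 0)
~p4: Gödel ¬ of 0.2 = 0 (operand ≠ 0)
(~p4 -> p2): 0 ≤ 1, so result = 1
~p1: Gödel ¬ of 0.4 = 0 (operand ≠ 0)
(~p1 & p2) = min(0, 1) = 0
(p1 -> (~p1 & p2)): 0.4 > 0, so result = 0
(p2 -> (p1 -> (~p1 & p2))): 1 > 0, so result = 0
((~p4 -> p2) -> (p2 -> (p1 -> (~p1 & p2)))): 1 > 0, so result = 0
~p2: Gödel ¬ of 1 = 0 (operand ≠ 0)
(~p2 -> p2): 0 ≤ 1, so result = 1
(p3 & p1) = min(0.9, 0.4) = 0.4
((~p2 -> p2) | (p3 & p1)) = max(1, 0.4) = 1
(((~p4 -> p2) -> (p2 -> (p1 -> (~p1 & p2)))) -> ((~p2 -> p2) | (p3 & p1))): 0 ≤ 1, so result = 1
(~p4 & (((~p4 -> p2) -> (p2 -> (p1 -> (~p1 & p2)))) -> ((~p2 -> p2) | (p3 & p1)))) = min(0, 1) = 0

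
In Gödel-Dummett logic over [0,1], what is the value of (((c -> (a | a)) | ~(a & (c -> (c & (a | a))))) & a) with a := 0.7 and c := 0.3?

(a | a) = max(0.7, 0.7) = 0.7
(c -> (a | a)): 0.3 ≤ 0.7, so result = 1
(a | a) = max(0.7, 0.7) = 0.7
(c & (a | a)) = min(0.3, 0.7) = 0.3
(c -> (c & (a | a))): 0.3 ≤ 0.3, so result = 1
(a & (c -> (c & (a | a)))) = min(0.7, 1) = 0.7
~(a & (c -> (c & (a | a)))): Gödel ¬ of 0.7 = 0 (operand ≠ 0)
((c -> (a | a)) | ~(a & (c -> (c & (a | a))))) = max(1, 0) = 1
(((c -> (a | a)) | ~(a & (c -> (c & (a | a))))) & a) = min(1, 0.7) = 0.7

0.70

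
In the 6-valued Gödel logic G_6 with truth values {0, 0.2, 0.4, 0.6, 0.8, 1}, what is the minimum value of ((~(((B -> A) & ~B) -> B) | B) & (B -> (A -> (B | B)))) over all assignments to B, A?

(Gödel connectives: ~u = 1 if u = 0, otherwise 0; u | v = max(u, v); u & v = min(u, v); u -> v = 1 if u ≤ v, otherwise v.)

0.20

The minimum is attained at B = 0.2, A = 0:
  (B -> A): 0.2 > 0, so result = 0
  ~B: Gödel ¬ of 0.2 = 0 (operand ≠ 0)
  ((B -> A) & ~B) = min(0, 0) = 0
  (((B -> A) & ~B) -> B): 0 ≤ 0.2, so result = 1
  ~(((B -> A) & ~B) -> B): Gödel ¬ of 1 = 0 (operand ≠ 0)
  (~(((B -> A) & ~B) -> B) | B) = max(0, 0.2) = 0.2
  (B | B) = max(0.2, 0.2) = 0.2
  (A -> (B | B)): 0 ≤ 0.2, so result = 1
  (B -> (A -> (B | B))): 0.2 ≤ 1, so result = 1
  ((~(((B -> A) & ~B) -> B) | B) & (B -> (A -> (B | B)))) = min(0.2, 1) = 0.2
Checking all 36 assignments confirms none give a value below 0.20.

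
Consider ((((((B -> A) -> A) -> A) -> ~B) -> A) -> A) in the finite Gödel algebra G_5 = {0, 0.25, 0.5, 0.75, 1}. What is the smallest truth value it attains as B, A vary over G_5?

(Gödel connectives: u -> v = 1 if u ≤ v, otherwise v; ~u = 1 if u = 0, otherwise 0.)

0.25

The minimum is attained at B = 0.25, A = 0.25:
  (B -> A): 0.25 ≤ 0.25, so result = 1
  ((B -> A) -> A): 1 > 0.25, so result = 0.25
  (((B -> A) -> A) -> A): 0.25 ≤ 0.25, so result = 1
  ~B: Gödel ¬ of 0.25 = 0 (operand ≠ 0)
  ((((B -> A) -> A) -> A) -> ~B): 1 > 0, so result = 0
  (((((B -> A) -> A) -> A) -> ~B) -> A): 0 ≤ 0.25, so result = 1
  ((((((B -> A) -> A) -> A) -> ~B) -> A) -> A): 1 > 0.25, so result = 0.25
Checking all 25 assignments confirms none give a value below 0.25.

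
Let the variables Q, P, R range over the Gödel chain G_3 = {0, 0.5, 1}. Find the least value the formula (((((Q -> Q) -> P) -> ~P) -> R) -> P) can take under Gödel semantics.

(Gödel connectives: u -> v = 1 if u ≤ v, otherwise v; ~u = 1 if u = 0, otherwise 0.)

0.00

The minimum is attained at Q = 0, P = 0, R = 0.5:
  (Q -> Q): 0 ≤ 0, so result = 1
  ((Q -> Q) -> P): 1 > 0, so result = 0
  ~P: Gödel ¬ of 0 = 1 (operand is 0)
  (((Q -> Q) -> P) -> ~P): 0 ≤ 1, so result = 1
  ((((Q -> Q) -> P) -> ~P) -> R): 1 > 0.5, so result = 0.5
  (((((Q -> Q) -> P) -> ~P) -> R) -> P): 0.5 > 0, so result = 0
Checking all 27 assignments confirms none give a value below 0.00.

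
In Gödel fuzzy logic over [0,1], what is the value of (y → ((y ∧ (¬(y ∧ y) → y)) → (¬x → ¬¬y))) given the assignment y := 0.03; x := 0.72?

(y ∧ y) = min(0.03, 0.03) = 0.03
¬(y ∧ y): Gödel ¬ of 0.03 = 0 (operand ≠ 0)
(¬(y ∧ y) → y): 0 ≤ 0.03, so result = 1
(y ∧ (¬(y ∧ y) → y)) = min(0.03, 1) = 0.03
¬x: Gödel ¬ of 0.72 = 0 (operand ≠ 0)
¬y: Gödel ¬ of 0.03 = 0 (operand ≠ 0)
¬¬y: Gödel ¬ of 0 = 1 (operand is 0)
(¬x → ¬¬y): 0 ≤ 1, so result = 1
((y ∧ (¬(y ∧ y) → y)) → (¬x → ¬¬y)): 0.03 ≤ 1, so result = 1
(y → ((y ∧ (¬(y ∧ y) → y)) → (¬x → ¬¬y))): 0.03 ≤ 1, so result = 1

1.00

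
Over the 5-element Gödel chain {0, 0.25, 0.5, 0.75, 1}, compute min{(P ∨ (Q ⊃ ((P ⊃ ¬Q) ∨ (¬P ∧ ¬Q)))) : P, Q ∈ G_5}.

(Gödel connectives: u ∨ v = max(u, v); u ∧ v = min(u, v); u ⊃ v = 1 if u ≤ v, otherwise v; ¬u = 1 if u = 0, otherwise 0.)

0.25

The minimum is attained at P = 0.25, Q = 0.25:
  ¬Q: Gödel ¬ of 0.25 = 0 (operand ≠ 0)
  (P ⊃ ¬Q): 0.25 > 0, so result = 0
  ¬P: Gödel ¬ of 0.25 = 0 (operand ≠ 0)
  ¬Q: Gödel ¬ of 0.25 = 0 (operand ≠ 0)
  (¬P ∧ ¬Q) = min(0, 0) = 0
  ((P ⊃ ¬Q) ∨ (¬P ∧ ¬Q)) = max(0, 0) = 0
  (Q ⊃ ((P ⊃ ¬Q) ∨ (¬P ∧ ¬Q))): 0.25 > 0, so result = 0
  (P ∨ (Q ⊃ ((P ⊃ ¬Q) ∨ (¬P ∧ ¬Q)))) = max(0.25, 0) = 0.25
Checking all 25 assignments confirms none give a value below 0.25.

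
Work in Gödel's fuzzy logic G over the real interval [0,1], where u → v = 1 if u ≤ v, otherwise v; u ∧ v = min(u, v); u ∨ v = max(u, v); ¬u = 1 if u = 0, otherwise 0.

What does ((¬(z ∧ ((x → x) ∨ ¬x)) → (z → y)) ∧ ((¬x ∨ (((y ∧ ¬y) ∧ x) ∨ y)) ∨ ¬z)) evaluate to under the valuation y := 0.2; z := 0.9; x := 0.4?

(x → x): 0.4 ≤ 0.4, so result = 1
¬x: Gödel ¬ of 0.4 = 0 (operand ≠ 0)
((x → x) ∨ ¬x) = max(1, 0) = 1
(z ∧ ((x → x) ∨ ¬x)) = min(0.9, 1) = 0.9
¬(z ∧ ((x → x) ∨ ¬x)): Gödel ¬ of 0.9 = 0 (operand ≠ 0)
(z → y): 0.9 > 0.2, so result = 0.2
(¬(z ∧ ((x → x) ∨ ¬x)) → (z → y)): 0 ≤ 0.2, so result = 1
¬x: Gödel ¬ of 0.4 = 0 (operand ≠ 0)
¬y: Gödel ¬ of 0.2 = 0 (operand ≠ 0)
(y ∧ ¬y) = min(0.2, 0) = 0
((y ∧ ¬y) ∧ x) = min(0, 0.4) = 0
(((y ∧ ¬y) ∧ x) ∨ y) = max(0, 0.2) = 0.2
(¬x ∨ (((y ∧ ¬y) ∧ x) ∨ y)) = max(0, 0.2) = 0.2
¬z: Gödel ¬ of 0.9 = 0 (operand ≠ 0)
((¬x ∨ (((y ∧ ¬y) ∧ x) ∨ y)) ∨ ¬z) = max(0.2, 0) = 0.2
((¬(z ∧ ((x → x) ∨ ¬x)) → (z → y)) ∧ ((¬x ∨ (((y ∧ ¬y) ∧ x) ∨ y)) ∨ ¬z)) = min(1, 0.2) = 0.2

0.20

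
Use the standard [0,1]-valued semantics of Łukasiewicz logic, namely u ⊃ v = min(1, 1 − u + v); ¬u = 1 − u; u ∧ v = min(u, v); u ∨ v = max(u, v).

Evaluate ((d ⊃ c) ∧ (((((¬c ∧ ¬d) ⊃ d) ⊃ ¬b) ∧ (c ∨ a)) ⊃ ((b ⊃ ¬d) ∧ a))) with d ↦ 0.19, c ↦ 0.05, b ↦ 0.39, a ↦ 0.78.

(d ⊃ c): min(1, 1 − 0.19 + 0.05) = 0.86
¬c: Łukasiewicz ¬ gives 1 − 0.05 = 0.95
¬d: Łukasiewicz ¬ gives 1 − 0.19 = 0.81
(¬c ∧ ¬d) = min(0.95, 0.81) = 0.81
((¬c ∧ ¬d) ⊃ d): min(1, 1 − 0.81 + 0.19) = 0.38
¬b: Łukasiewicz ¬ gives 1 − 0.39 = 0.61
(((¬c ∧ ¬d) ⊃ d) ⊃ ¬b): min(1, 1 − 0.38 + 0.61) = 1
(c ∨ a) = max(0.05, 0.78) = 0.78
((((¬c ∧ ¬d) ⊃ d) ⊃ ¬b) ∧ (c ∨ a)) = min(1, 0.78) = 0.78
¬d: Łukasiewicz ¬ gives 1 − 0.19 = 0.81
(b ⊃ ¬d): min(1, 1 − 0.39 + 0.81) = 1
((b ⊃ ¬d) ∧ a) = min(1, 0.78) = 0.78
(((((¬c ∧ ¬d) ⊃ d) ⊃ ¬b) ∧ (c ∨ a)) ⊃ ((b ⊃ ¬d) ∧ a)): min(1, 1 − 0.78 + 0.78) = 1
((d ⊃ c) ∧ (((((¬c ∧ ¬d) ⊃ d) ⊃ ¬b) ∧ (c ∨ a)) ⊃ ((b ⊃ ¬d) ∧ a))) = min(0.86, 1) = 0.86

0.86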